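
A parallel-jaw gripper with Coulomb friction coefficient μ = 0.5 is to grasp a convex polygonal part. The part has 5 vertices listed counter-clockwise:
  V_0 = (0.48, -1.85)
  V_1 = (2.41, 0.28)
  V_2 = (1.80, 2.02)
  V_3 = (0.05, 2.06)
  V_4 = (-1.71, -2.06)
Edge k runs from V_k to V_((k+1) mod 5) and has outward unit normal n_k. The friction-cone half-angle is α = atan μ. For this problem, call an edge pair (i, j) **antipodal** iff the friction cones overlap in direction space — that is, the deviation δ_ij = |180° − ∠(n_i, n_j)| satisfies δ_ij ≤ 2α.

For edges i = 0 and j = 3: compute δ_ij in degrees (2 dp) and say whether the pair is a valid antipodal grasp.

δ = 19.05°, valid

α = atan 0.5 = 26.57°;  2α = 53.13°
edge 0: e_0 = (+1.93, +2.13);  n_0 = (+0.7410, -0.6715)
edge 3: e_3 = (-1.76, -4.12);  n_3 = (-0.9196, +0.3928)
∠(n_0, n_3) = 160.95°
δ = |180° − 160.95°| = 19.05°
19.05° ≤ 2α = 53.13°  →  valid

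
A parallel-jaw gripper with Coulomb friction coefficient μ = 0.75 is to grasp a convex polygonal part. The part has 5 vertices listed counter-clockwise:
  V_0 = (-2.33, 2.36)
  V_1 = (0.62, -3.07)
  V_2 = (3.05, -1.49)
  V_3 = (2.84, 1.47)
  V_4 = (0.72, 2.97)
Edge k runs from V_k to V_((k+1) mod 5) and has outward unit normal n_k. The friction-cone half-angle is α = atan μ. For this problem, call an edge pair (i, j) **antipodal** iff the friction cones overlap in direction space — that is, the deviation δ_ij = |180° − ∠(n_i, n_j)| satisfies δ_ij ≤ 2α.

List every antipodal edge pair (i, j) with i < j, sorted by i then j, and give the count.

α = atan 0.75 = 36.87°;  2α = 73.74°
n_0 = (-0.8787, -0.4774)
n_1 = (+0.5451, -0.8384)
n_2 = (+0.9975, +0.0708)
n_3 = (+0.5776, +0.8163)
n_4 = (-0.1961, +0.9806)
  (0,1): δ = 85.48°  ·
  (0,2): δ = 24.46°  ✓
  (0,3): δ = 26.20°  ✓
  (0,4): δ = 72.80°  ✓
  (1,2): δ = 118.97°  ·
  (1,3): δ = 68.31°  ✓
  (1,4): δ = 21.72°  ✓
  (2,3): δ = 129.34°  ·
  (2,4): δ = 82.75°  ·
  (3,4): δ = 133.41°  ·
antipodal pairs: 5

count = 5; pairs: (0,2), (0,3), (0,4), (1,3), (1,4)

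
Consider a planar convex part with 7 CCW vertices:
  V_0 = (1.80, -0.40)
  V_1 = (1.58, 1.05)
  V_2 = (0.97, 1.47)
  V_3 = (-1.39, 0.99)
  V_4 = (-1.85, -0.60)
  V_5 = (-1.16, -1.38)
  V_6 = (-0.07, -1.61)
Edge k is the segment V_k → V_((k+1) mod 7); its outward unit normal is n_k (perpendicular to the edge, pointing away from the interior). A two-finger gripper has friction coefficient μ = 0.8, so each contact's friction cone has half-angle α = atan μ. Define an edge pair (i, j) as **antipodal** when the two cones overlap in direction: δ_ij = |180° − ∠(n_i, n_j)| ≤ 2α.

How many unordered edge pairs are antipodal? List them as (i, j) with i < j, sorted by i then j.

α = atan 0.8 = 38.66°;  2α = 77.32°
n_0 = (+0.9887, +0.1500)
n_1 = (+0.5671, +0.8236)
n_2 = (-0.1993, +0.9799)
n_3 = (-0.9606, +0.2779)
n_4 = (-0.7490, -0.6626)
n_5 = (-0.2065, -0.9785)
n_6 = (+0.5433, -0.8396)
  (0,1): δ = 133.18°  ·
  (0,2): δ = 87.13°  ·
  (0,3): δ = 24.76°  ✓
  (0,4): δ = 32.87°  ✓
  (0,5): δ = 69.46°  ✓
  (0,6): δ = 114.28°  ·
  (1,2): δ = 133.96°  ·
  (1,3): δ = 71.59°  ✓
  (1,4): δ = 13.96°  ✓
  (1,5): δ = 22.63°  ✓
  (1,6): δ = 67.45°  ✓
  (2,3): δ = 117.63°  ·
  (2,4): δ = 60.00°  ✓
  (2,5): δ = 23.41°  ✓
  (2,6): δ = 21.41°  ✓
  (3,4): δ = 122.37°  ·
  (3,5): δ = 85.78°  ·
  (3,6): δ = 40.96°  ✓
  (4,5): δ = 143.41°  ·
  (4,6): δ = 98.59°  ·
  (5,6): δ = 135.18°  ·
antipodal pairs: 11

count = 11; pairs: (0,3), (0,4), (0,5), (1,3), (1,4), (1,5), (1,6), (2,4), (2,5), (2,6), (3,6)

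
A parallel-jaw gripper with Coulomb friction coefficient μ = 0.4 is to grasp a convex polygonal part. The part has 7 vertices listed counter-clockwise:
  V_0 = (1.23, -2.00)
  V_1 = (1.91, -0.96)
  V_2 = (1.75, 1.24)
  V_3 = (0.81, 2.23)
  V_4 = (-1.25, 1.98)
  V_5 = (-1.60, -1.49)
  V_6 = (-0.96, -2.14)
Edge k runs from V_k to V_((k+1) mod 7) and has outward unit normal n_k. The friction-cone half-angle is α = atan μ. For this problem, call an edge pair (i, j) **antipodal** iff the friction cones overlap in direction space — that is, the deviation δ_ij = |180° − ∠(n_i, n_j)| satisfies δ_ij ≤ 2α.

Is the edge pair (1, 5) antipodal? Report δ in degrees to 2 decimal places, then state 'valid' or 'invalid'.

δ = 40.40°, valid

α = atan 0.4 = 21.80°;  2α = 43.60°
edge 1: e_1 = (-0.16, +2.20);  n_1 = (+0.9974, +0.0725)
edge 5: e_5 = (+0.64, -0.65);  n_5 = (-0.7126, -0.7016)
∠(n_1, n_5) = 139.60°
δ = |180° − 139.60°| = 40.40°
40.40° ≤ 2α = 43.60°  →  valid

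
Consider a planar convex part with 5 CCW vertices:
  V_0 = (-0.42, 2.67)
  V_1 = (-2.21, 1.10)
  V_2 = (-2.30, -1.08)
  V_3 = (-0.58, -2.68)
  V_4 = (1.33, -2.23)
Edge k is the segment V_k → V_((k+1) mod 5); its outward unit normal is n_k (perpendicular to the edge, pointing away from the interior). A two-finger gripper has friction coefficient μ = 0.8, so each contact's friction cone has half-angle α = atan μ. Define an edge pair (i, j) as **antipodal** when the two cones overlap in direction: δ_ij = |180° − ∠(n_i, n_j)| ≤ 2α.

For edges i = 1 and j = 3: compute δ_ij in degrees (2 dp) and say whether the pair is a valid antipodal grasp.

δ = 74.38°, valid

α = atan 0.8 = 38.66°;  2α = 77.32°
edge 1: e_1 = (-0.09, -2.18);  n_1 = (-0.9991, +0.0412)
edge 3: e_3 = (+1.91, +0.45);  n_3 = (+0.2293, -0.9734)
∠(n_1, n_3) = 105.62°
δ = |180° − 105.62°| = 74.38°
74.38° ≤ 2α = 77.32°  →  valid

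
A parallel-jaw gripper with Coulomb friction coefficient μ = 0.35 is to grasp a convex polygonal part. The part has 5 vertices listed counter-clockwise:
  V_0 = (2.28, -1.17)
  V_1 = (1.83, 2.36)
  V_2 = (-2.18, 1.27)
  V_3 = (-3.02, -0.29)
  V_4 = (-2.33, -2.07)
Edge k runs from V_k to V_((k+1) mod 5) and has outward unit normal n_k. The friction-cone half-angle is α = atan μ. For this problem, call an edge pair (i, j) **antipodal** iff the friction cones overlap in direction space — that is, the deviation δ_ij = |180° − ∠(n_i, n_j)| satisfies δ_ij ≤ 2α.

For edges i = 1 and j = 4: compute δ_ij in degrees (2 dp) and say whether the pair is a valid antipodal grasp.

δ = 4.16°, valid

α = atan 0.35 = 19.29°;  2α = 38.58°
edge 1: e_1 = (-4.01, -1.09);  n_1 = (-0.2623, +0.9650)
edge 4: e_4 = (+4.61, +0.90);  n_4 = (+0.1916, -0.9815)
∠(n_1, n_4) = 175.84°
δ = |180° − 175.84°| = 4.16°
4.16° ≤ 2α = 38.58°  →  valid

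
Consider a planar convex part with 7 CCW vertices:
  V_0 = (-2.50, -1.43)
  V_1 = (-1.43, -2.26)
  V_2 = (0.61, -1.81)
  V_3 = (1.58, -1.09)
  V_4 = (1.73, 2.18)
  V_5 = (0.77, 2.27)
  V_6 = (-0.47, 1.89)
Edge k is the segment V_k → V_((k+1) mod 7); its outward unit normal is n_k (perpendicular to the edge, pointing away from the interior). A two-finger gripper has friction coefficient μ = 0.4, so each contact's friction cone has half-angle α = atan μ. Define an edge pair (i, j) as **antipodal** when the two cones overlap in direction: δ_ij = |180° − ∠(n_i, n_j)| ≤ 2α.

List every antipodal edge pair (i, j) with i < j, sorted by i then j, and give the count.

count = 7; pairs: (0,4), (1,4), (1,5), (2,4), (2,5), (2,6), (3,6)

α = atan 0.4 = 21.80°;  2α = 43.60°
n_0 = (-0.6129, -0.7901)
n_1 = (+0.2154, -0.9765)
n_2 = (+0.5960, -0.8030)
n_3 = (+0.9989, -0.0458)
n_4 = (+0.0933, +0.9956)
n_5 = (-0.2930, +0.9561)
n_6 = (-0.8532, +0.5217)
  (0,1): δ = 129.76°  ·
  (0,2): δ = 105.61°  ·
  (0,3): δ = 54.83°  ·
  (0,4): δ = 32.44°  ✓
  (0,5): δ = 54.84°  ·
  (0,6): δ = 96.36°  ·
  (1,2): δ = 155.85°  ·
  (1,3): δ = 105.07°  ·
  (1,4): δ = 17.80°  ✓
  (1,5): δ = 4.60°  ✓
  (1,6): δ = 46.12°  ·
  (2,3): δ = 129.21°  ·
  (2,4): δ = 41.94°  ✓
  (2,5): δ = 19.55°  ✓
  (2,6): δ = 21.97°  ✓
  (3,4): δ = 92.73°  ·
  (3,5): δ = 70.34°  ·
  (3,6): δ = 28.82°  ✓
  (4,5): δ = 157.61°  ·
  (4,6): δ = 116.09°  ·
  (5,6): δ = 138.48°  ·
antipodal pairs: 7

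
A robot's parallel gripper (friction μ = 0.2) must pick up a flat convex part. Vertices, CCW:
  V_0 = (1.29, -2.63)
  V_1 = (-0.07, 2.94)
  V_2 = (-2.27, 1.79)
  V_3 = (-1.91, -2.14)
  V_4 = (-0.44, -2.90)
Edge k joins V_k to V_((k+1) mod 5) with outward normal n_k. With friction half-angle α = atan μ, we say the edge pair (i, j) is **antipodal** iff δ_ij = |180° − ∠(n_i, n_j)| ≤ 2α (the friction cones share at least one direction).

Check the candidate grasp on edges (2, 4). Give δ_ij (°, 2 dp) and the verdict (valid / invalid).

δ = 86.36°, invalid

α = atan 0.2 = 11.31°;  2α = 22.62°
edge 2: e_2 = (+0.36, -3.93);  n_2 = (-0.9958, -0.0912)
edge 4: e_4 = (+1.73, +0.27);  n_4 = (+0.1542, -0.9880)
∠(n_2, n_4) = 93.64°
δ = |180° − 93.64°| = 86.36°
86.36° > 2α = 22.62°  →  invalid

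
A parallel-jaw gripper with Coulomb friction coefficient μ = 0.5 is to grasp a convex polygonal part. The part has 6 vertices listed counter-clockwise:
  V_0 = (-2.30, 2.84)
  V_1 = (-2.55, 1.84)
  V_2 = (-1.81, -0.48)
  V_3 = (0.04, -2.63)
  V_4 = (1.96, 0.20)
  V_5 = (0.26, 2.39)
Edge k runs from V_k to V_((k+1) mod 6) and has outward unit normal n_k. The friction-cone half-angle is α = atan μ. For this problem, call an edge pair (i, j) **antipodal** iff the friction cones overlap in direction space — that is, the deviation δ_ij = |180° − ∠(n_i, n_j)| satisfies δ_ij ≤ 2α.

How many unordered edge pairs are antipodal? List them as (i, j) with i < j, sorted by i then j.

count = 6; pairs: (0,3), (0,4), (1,3), (1,4), (2,4), (2,5)

α = atan 0.5 = 26.57°;  2α = 53.13°
n_0 = (-0.9701, +0.2425)
n_1 = (-0.9527, -0.3039)
n_2 = (-0.7580, -0.6522)
n_3 = (+0.8275, -0.5614)
n_4 = (+0.7899, +0.6132)
n_5 = (+0.1731, +0.9849)
  (0,1): δ = 148.27°  ·
  (0,2): δ = 125.25°  ·
  (0,3): δ = 20.12°  ✓
  (0,4): δ = 51.86°  ✓
  (0,5): δ = 94.07°  ·
  (1,2): δ = 156.98°  ·
  (1,3): δ = 51.85°  ✓
  (1,4): δ = 20.13°  ✓
  (1,5): δ = 62.34°  ·
  (2,3): δ = 74.87°  ·
  (2,4): δ = 2.89°  ✓
  (2,5): δ = 39.32°  ✓
  (3,4): δ = 108.02°  ·
  (3,5): δ = 65.81°  ·
  (4,5): δ = 137.79°  ·
antipodal pairs: 6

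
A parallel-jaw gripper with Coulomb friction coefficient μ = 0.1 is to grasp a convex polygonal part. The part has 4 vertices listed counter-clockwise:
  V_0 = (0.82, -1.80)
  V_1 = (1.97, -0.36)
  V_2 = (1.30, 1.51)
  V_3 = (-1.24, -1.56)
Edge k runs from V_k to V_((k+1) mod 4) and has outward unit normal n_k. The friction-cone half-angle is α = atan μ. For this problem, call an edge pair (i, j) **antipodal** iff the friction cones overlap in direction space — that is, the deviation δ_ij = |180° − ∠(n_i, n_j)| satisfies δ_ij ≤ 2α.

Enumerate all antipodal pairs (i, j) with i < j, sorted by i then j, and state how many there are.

α = atan 0.1 = 5.71°;  2α = 11.42°
n_0 = (+0.7814, -0.6240)
n_1 = (+0.9414, +0.3373)
n_2 = (-0.7705, +0.6375)
n_3 = (-0.1157, -0.9933)
  (0,1): δ = 121.68°  ·
  (0,2): δ = 0.99°  ✓
  (0,3): δ = 121.97°  ·
  (1,2): δ = 59.32°  ·
  (1,3): δ = 63.64°  ·
  (2,3): δ = 57.04°  ·
antipodal pairs: 1

count = 1; pairs: (0,2)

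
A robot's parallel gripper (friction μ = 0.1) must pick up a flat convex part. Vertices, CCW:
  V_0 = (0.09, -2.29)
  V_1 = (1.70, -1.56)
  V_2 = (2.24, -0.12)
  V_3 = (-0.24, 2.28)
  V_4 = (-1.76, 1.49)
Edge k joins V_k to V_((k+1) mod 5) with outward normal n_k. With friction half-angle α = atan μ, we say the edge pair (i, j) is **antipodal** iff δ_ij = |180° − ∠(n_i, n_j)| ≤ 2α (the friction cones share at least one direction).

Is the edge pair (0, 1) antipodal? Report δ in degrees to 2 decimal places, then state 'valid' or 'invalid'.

δ = 134.95°, invalid

α = atan 0.1 = 5.71°;  2α = 11.42°
edge 0: e_0 = (+1.61, +0.73);  n_0 = (+0.4130, -0.9108)
edge 1: e_1 = (+0.54, +1.44);  n_1 = (+0.9363, -0.3511)
∠(n_0, n_1) = 45.05°
δ = |180° − 45.05°| = 134.95°
134.95° > 2α = 11.42°  →  invalid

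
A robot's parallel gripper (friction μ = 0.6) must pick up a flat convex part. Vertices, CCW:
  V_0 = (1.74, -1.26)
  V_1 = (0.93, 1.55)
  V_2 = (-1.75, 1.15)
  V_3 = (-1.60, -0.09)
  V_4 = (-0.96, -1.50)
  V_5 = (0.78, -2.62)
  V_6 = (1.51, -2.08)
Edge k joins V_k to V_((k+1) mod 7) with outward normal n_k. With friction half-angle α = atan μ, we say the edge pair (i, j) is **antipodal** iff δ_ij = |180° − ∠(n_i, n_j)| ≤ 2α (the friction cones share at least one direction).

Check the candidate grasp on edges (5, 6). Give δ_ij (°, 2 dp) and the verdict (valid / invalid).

δ = 142.16°, invalid

α = atan 0.6 = 30.96°;  2α = 61.93°
edge 5: e_5 = (+0.73, +0.54);  n_5 = (+0.5947, -0.8039)
edge 6: e_6 = (+0.23, +0.82);  n_6 = (+0.9628, -0.2701)
∠(n_5, n_6) = 37.84°
δ = |180° − 37.84°| = 142.16°
142.16° > 2α = 61.93°  →  invalid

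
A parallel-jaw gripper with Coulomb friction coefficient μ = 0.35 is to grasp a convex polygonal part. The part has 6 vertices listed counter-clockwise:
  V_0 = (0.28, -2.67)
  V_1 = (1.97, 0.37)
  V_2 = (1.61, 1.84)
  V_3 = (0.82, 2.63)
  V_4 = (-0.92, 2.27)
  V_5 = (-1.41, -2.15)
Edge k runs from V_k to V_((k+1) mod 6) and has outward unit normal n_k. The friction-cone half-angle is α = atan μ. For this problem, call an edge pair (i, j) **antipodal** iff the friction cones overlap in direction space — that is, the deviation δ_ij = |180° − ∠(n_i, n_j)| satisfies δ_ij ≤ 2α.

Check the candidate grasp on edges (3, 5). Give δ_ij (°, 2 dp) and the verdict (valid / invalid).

δ = 28.79°, valid

α = atan 0.35 = 19.29°;  2α = 38.58°
edge 3: e_3 = (-1.74, -0.36);  n_3 = (-0.2026, +0.9793)
edge 5: e_5 = (+1.69, -0.52);  n_5 = (-0.2941, -0.9558)
∠(n_3, n_5) = 151.21°
δ = |180° − 151.21°| = 28.79°
28.79° ≤ 2α = 38.58°  →  valid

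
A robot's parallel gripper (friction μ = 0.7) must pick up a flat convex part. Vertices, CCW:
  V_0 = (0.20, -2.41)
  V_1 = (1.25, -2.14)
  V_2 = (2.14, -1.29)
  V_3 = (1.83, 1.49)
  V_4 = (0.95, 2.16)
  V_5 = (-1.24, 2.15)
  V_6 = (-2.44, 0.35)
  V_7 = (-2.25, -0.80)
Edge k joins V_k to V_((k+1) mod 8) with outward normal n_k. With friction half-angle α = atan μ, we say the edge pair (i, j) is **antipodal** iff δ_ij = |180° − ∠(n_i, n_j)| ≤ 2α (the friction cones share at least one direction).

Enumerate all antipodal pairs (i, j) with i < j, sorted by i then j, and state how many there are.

α = atan 0.7 = 34.99°;  2α = 69.98°
n_0 = (+0.2490, -0.9685)
n_1 = (+0.6907, -0.7232)
n_2 = (+0.9938, +0.1108)
n_3 = (+0.6058, +0.7956)
n_4 = (-0.0046, +1.0000)
n_5 = (-0.8321, +0.5547)
n_6 = (-0.9866, -0.1630)
n_7 = (-0.5492, -0.8357)
  (0,1): δ = 150.74°  ·
  (0,2): δ = 98.06°  ·
  (0,3): δ = 51.71°  ✓
  (0,4): δ = 14.16°  ✓
  (0,5): δ = 41.89°  ✓
  (0,6): δ = 84.96°  ·
  (0,7): δ = 132.27°  ·
  (1,2): δ = 127.32°  ·
  (1,3): δ = 80.97°  ·
  (1,4): δ = 43.42°  ✓
  (1,5): δ = 12.63°  ✓
  (1,6): δ = 55.70°  ✓
  (1,7): δ = 103.01°  ·
  (2,3): δ = 133.65°  ·
  (2,4): δ = 96.10°  ·
  (2,5): δ = 40.05°  ✓
  (2,6): δ = 3.02°  ✓
  (2,7): δ = 50.33°  ✓
  (3,4): δ = 142.45°  ·
  (3,5): δ = 86.41°  ·
  (3,6): δ = 43.33°  ✓
  (3,7): δ = 3.97°  ✓
  (4,5): δ = 123.95°  ·
  (4,6): δ = 80.88°  ·
  (4,7): δ = 33.57°  ✓
  (5,6): δ = 136.93°  ·
  (5,7): δ = 89.62°  ·
  (6,7): δ = 132.69°  ·
antipodal pairs: 12

count = 12; pairs: (0,3), (0,4), (0,5), (1,4), (1,5), (1,6), (2,5), (2,6), (2,7), (3,6), (3,7), (4,7)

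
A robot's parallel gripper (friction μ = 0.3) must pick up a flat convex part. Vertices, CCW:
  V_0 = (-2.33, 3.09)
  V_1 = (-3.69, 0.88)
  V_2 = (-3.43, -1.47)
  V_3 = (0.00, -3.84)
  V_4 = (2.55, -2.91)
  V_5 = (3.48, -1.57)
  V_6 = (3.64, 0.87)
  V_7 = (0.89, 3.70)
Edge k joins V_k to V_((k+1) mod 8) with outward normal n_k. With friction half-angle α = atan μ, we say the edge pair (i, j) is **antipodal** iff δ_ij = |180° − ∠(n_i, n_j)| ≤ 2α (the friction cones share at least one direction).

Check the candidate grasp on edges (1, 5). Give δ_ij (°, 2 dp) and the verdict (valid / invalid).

α = atan 0.3 = 16.70°;  2α = 33.40°
edge 1: e_1 = (+0.26, -2.35);  n_1 = (-0.9939, -0.1100)
edge 5: e_5 = (+0.16, +2.44);  n_5 = (+0.9979, -0.0654)
∠(n_1, n_5) = 169.93°
δ = |180° − 169.93°| = 10.07°
10.07° ≤ 2α = 33.40°  →  valid

δ = 10.07°, valid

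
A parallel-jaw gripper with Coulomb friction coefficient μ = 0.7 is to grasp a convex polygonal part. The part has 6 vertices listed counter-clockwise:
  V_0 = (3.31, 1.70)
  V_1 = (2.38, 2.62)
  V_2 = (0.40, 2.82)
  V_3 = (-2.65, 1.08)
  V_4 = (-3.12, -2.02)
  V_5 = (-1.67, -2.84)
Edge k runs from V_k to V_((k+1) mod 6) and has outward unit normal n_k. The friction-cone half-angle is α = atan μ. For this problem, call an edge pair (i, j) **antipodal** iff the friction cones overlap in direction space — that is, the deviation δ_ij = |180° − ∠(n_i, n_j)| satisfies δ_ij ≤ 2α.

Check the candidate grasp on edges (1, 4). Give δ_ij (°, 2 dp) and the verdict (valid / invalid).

δ = 23.72°, valid

α = atan 0.7 = 34.99°;  2α = 69.98°
edge 1: e_1 = (-1.98, +0.20);  n_1 = (+0.1005, +0.9949)
edge 4: e_4 = (+1.45, -0.82);  n_4 = (-0.4923, -0.8705)
∠(n_1, n_4) = 156.28°
δ = |180° − 156.28°| = 23.72°
23.72° ≤ 2α = 69.98°  →  valid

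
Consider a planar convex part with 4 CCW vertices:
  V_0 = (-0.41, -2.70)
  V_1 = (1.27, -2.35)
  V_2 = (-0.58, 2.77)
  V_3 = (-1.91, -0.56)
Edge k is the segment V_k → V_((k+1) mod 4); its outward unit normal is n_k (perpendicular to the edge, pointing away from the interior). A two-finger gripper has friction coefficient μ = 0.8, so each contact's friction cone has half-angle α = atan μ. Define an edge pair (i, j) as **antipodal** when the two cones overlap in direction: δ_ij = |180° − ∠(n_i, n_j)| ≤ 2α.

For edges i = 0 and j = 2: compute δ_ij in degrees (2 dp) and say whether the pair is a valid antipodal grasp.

δ = 56.46°, valid

α = atan 0.8 = 38.66°;  2α = 77.32°
edge 0: e_0 = (+1.68, +0.35);  n_0 = (+0.2040, -0.9790)
edge 2: e_2 = (-1.33, -3.33);  n_2 = (-0.9287, +0.3709)
∠(n_0, n_2) = 123.54°
δ = |180° − 123.54°| = 56.46°
56.46° ≤ 2α = 77.32°  →  valid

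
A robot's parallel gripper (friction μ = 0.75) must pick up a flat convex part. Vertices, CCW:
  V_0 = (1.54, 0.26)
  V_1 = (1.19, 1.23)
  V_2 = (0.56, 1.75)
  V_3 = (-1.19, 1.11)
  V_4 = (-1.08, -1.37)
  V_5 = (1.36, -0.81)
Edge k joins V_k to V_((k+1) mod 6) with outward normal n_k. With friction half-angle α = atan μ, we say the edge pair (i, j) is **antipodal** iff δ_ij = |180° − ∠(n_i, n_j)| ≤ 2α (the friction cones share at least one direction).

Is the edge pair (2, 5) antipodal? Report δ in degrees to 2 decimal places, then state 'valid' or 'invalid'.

δ = 60.36°, valid

α = atan 0.75 = 36.87°;  2α = 73.74°
edge 2: e_2 = (-1.75, -0.64);  n_2 = (-0.3435, +0.9392)
edge 5: e_5 = (+0.18, +1.07);  n_5 = (+0.9861, -0.1659)
∠(n_2, n_5) = 119.64°
δ = |180° − 119.64°| = 60.36°
60.36° ≤ 2α = 73.74°  →  valid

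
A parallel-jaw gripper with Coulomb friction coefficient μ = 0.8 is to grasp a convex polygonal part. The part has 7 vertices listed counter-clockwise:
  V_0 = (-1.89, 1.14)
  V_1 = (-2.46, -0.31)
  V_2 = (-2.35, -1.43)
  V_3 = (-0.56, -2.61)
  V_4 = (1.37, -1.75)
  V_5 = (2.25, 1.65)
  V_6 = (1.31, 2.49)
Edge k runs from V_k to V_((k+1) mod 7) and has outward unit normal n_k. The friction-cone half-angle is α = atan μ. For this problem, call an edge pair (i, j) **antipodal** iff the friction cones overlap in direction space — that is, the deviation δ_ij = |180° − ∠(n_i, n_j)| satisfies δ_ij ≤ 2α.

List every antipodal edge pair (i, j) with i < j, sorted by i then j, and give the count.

count = 12; pairs: (0,3), (0,4), (0,5), (1,3), (1,4), (1,5), (2,4), (2,5), (2,6), (3,5), (3,6), (4,6)

α = atan 0.8 = 38.66°;  2α = 77.32°
n_0 = (-0.9307, +0.3659)
n_1 = (-0.9952, -0.0977)
n_2 = (-0.5504, -0.8349)
n_3 = (+0.4070, -0.9134)
n_4 = (+0.9681, -0.2506)
n_5 = (+0.6663, +0.7457)
n_6 = (-0.3887, +0.9214)
  (0,1): δ = 152.93°  ·
  (0,2): δ = 101.93°  ·
  (0,3): δ = 44.52°  ✓
  (0,4): δ = 6.95°  ✓
  (0,5): δ = 69.68°  ✓
  (0,6): δ = 134.33°  ·
  (1,2): δ = 129.00°  ·
  (1,3): δ = 71.59°  ✓
  (1,4): δ = 20.12°  ✓
  (1,5): δ = 42.61°  ✓
  (1,6): δ = 107.26°  ·
  (2,3): δ = 122.59°  ·
  (2,4): δ = 71.12°  ✓
  (2,5): δ = 8.39°  ✓
  (2,6): δ = 56.27°  ✓
  (3,4): δ = 128.53°  ·
  (3,5): δ = 65.80°  ✓
  (3,6): δ = 1.14°  ✓
  (4,5): δ = 117.27°  ·
  (4,6): δ = 52.62°  ✓
  (5,6): δ = 115.34°  ·
antipodal pairs: 12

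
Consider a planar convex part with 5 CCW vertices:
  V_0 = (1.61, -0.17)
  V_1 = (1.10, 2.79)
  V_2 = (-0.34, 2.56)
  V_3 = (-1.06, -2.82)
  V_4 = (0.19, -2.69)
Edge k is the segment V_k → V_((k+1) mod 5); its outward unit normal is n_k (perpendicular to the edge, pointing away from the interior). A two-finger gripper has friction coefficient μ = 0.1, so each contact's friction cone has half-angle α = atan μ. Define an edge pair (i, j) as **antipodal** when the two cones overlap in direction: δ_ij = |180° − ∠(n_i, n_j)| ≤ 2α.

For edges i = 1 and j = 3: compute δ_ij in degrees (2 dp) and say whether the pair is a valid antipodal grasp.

δ = 3.14°, valid

α = atan 0.1 = 5.71°;  2α = 11.42°
edge 1: e_1 = (-1.44, -0.23);  n_1 = (-0.1577, +0.9875)
edge 3: e_3 = (+1.25, +0.13);  n_3 = (+0.1034, -0.9946)
∠(n_1, n_3) = 176.86°
δ = |180° − 176.86°| = 3.14°
3.14° ≤ 2α = 11.42°  →  valid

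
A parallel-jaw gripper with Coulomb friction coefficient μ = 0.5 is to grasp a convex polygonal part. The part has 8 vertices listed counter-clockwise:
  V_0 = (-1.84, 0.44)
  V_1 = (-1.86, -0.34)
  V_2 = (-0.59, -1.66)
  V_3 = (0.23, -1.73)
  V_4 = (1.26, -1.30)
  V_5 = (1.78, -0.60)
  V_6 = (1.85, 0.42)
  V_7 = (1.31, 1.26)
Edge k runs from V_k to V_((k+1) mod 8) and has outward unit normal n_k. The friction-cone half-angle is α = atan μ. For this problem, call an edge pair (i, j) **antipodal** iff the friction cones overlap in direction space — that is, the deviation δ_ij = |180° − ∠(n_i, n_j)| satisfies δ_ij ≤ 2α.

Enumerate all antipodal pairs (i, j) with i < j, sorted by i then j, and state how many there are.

count = 9; pairs: (0,4), (0,5), (0,6), (1,5), (1,6), (2,6), (2,7), (3,7), (4,7)

α = atan 0.5 = 26.57°;  2α = 53.13°
n_0 = (-0.9997, +0.0256)
n_1 = (-0.7206, -0.6933)
n_2 = (-0.0851, -0.9964)
n_3 = (+0.3853, -0.9228)
n_4 = (+0.8027, -0.5963)
n_5 = (+0.9977, -0.0685)
n_6 = (+0.8412, +0.5408)
n_7 = (-0.2519, +0.9677)
  (0,1): δ = 134.64°  ·
  (0,2): δ = 93.41°  ·
  (0,3): δ = 65.87°  ·
  (0,4): δ = 35.14°  ✓
  (0,5): δ = 2.46°  ✓
  (0,6): δ = 34.20°  ✓
  (0,7): δ = 106.06°  ·
  (1,2): δ = 138.77°  ·
  (1,3): δ = 111.23°  ·
  (1,4): δ = 80.50°  ·
  (1,5): δ = 47.82°  ✓
  (1,6): δ = 11.16°  ✓
  (1,7): δ = 60.70°  ·
  (2,3): δ = 152.46°  ·
  (2,4): δ = 121.73°  ·
  (2,5): δ = 89.05°  ·
  (2,6): δ = 52.39°  ✓
  (2,7): δ = 19.47°  ✓
  (3,4): δ = 149.27°  ·
  (3,5): δ = 116.59°  ·
  (3,6): δ = 79.92°  ·
  (3,7): δ = 8.07°  ✓
  (4,5): δ = 147.32°  ·
  (4,6): δ = 110.66°  ·
  (4,7): δ = 38.80°  ✓
  (5,6): δ = 143.34°  ·
  (5,7): δ = 71.48°  ·
  (6,7): δ = 108.14°  ·
antipodal pairs: 9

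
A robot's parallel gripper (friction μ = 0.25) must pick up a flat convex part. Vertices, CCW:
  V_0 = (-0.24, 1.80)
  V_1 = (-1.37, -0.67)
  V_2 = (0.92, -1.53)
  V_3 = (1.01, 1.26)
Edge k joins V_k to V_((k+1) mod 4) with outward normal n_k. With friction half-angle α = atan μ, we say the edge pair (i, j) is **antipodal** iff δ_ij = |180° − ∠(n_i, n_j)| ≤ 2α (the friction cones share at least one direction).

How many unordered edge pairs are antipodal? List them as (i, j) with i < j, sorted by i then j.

α = atan 0.25 = 14.04°;  2α = 28.07°
n_0 = (-0.9094, +0.4160)
n_1 = (-0.3516, -0.9362)
n_2 = (+0.9995, -0.0322)
n_3 = (+0.3966, +0.9180)
  (0,1): δ = 86.00°  ·
  (0,2): δ = 22.74°  ✓
  (0,3): δ = 91.22°  ·
  (1,2): δ = 71.26°  ·
  (1,3): δ = 2.78°  ✓
  (2,3): δ = 111.52°  ·
antipodal pairs: 2

count = 2; pairs: (0,2), (1,3)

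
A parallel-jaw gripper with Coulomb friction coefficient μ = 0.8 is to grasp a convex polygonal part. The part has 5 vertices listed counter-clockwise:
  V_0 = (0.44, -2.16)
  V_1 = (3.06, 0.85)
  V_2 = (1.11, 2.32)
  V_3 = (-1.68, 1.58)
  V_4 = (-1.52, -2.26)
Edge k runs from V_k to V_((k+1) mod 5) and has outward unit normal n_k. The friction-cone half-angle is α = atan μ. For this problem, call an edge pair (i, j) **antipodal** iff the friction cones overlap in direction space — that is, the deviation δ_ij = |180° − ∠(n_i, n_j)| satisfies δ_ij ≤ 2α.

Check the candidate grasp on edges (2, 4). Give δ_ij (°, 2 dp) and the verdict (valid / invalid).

α = atan 0.8 = 38.66°;  2α = 77.32°
edge 2: e_2 = (-2.79, -0.74);  n_2 = (-0.2564, +0.9666)
edge 4: e_4 = (+1.96, +0.10);  n_4 = (+0.0510, -0.9987)
∠(n_2, n_4) = 168.07°
δ = |180° − 168.07°| = 11.93°
11.93° ≤ 2α = 77.32°  →  valid

δ = 11.93°, valid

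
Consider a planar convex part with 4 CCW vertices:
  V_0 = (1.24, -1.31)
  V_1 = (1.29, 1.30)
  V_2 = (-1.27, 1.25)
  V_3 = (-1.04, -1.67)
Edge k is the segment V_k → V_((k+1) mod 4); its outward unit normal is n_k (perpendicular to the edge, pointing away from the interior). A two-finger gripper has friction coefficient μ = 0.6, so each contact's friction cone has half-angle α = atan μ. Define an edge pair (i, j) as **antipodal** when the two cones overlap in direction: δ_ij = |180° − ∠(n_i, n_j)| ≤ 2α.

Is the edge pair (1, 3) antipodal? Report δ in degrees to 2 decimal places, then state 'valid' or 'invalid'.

α = atan 0.6 = 30.96°;  2α = 61.93°
edge 1: e_1 = (-2.56, -0.05);  n_1 = (-0.0195, +0.9998)
edge 3: e_3 = (+2.28, +0.36);  n_3 = (+0.1560, -0.9878)
∠(n_1, n_3) = 172.15°
δ = |180° − 172.15°| = 7.85°
7.85° ≤ 2α = 61.93°  →  valid

δ = 7.85°, valid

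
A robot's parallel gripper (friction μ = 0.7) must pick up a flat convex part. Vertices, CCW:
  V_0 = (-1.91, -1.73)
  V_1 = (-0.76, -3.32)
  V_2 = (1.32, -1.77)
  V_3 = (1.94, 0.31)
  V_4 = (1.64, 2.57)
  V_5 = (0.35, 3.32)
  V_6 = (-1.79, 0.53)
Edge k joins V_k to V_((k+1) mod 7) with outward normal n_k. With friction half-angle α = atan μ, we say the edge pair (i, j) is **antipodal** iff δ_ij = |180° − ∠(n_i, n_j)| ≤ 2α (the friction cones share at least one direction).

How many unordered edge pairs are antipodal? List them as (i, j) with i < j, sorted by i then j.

count = 11; pairs: (0,2), (0,3), (0,4), (1,4), (1,5), (1,6), (2,5), (2,6), (3,5), (3,6), (4,6)

α = atan 0.7 = 34.99°;  2α = 69.98°
n_0 = (-0.8103, -0.5860)
n_1 = (+0.5975, -0.8018)
n_2 = (+0.9583, -0.2857)
n_3 = (+0.9913, +0.1316)
n_4 = (+0.5026, +0.8645)
n_5 = (-0.7935, +0.6086)
n_6 = (-0.9986, +0.0530)
  (0,1): δ = 89.18°  ·
  (0,2): δ = 52.48°  ✓
  (0,3): δ = 28.32°  ✓
  (0,4): δ = 23.95°  ✓
  (0,5): δ = 106.63°  ·
  (0,6): δ = 141.08°  ·
  (1,2): δ = 143.29°  ·
  (1,3): δ = 119.13°  ·
  (1,4): δ = 66.87°  ✓
  (1,5): δ = 15.82°  ✓
  (1,6): δ = 50.27°  ✓
  (2,3): δ = 155.84°  ·
  (2,4): δ = 103.58°  ·
  (2,5): δ = 20.89°  ✓
  (2,6): δ = 13.56°  ✓
  (3,4): δ = 127.73°  ·
  (3,5): δ = 45.05°  ✓
  (3,6): δ = 10.60°  ✓
  (4,5): δ = 97.32°  ·
  (4,6): δ = 62.87°  ✓
  (5,6): δ = 145.55°  ·
antipodal pairs: 11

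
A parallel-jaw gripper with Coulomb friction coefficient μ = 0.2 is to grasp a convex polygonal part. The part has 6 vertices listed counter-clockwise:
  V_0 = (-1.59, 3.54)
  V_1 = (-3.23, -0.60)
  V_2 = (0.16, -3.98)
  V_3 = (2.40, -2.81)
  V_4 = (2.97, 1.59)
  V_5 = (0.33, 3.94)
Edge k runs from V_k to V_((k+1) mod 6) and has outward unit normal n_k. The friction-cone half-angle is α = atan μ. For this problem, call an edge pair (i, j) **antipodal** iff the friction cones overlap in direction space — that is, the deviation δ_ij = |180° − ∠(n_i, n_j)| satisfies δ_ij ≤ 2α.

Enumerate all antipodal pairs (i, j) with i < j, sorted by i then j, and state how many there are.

α = atan 0.2 = 11.31°;  2α = 22.62°
n_0 = (-0.9297, +0.3683)
n_1 = (-0.7061, -0.7082)
n_2 = (+0.4630, -0.8864)
n_3 = (+0.9917, -0.1285)
n_4 = (+0.6649, +0.7469)
n_5 = (-0.2040, +0.9790)
  (0,1): δ = 113.31°  ·
  (0,2): δ = 40.81°  ·
  (0,3): δ = 14.23°  ✓
  (0,4): δ = 69.94°  ·
  (0,5): δ = 123.38°  ·
  (1,2): δ = 107.51°  ·
  (1,3): δ = 52.47°  ·
  (1,4): δ = 3.24°  ✓
  (1,5): δ = 56.68°  ·
  (2,3): δ = 124.96°  ·
  (2,4): δ = 69.25°  ·
  (2,5): δ = 15.81°  ✓
  (3,4): δ = 124.29°  ·
  (3,5): δ = 70.85°  ·
  (4,5): δ = 126.56°  ·
antipodal pairs: 3

count = 3; pairs: (0,3), (1,4), (2,5)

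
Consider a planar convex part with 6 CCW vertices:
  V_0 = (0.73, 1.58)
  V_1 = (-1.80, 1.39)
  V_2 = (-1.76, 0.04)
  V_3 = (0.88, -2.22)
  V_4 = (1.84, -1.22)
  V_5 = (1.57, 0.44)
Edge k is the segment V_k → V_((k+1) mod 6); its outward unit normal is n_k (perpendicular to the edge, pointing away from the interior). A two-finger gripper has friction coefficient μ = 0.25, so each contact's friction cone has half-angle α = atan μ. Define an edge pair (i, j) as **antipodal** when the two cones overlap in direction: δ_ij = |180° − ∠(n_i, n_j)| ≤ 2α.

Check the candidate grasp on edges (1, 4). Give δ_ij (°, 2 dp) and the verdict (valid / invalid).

α = atan 0.25 = 14.04°;  2α = 28.07°
edge 1: e_1 = (+0.04, -1.35);  n_1 = (-0.9996, -0.0296)
edge 4: e_4 = (-0.27, +1.66);  n_4 = (+0.9870, +0.1605)
∠(n_1, n_4) = 172.46°
δ = |180° − 172.46°| = 7.54°
7.54° ≤ 2α = 28.07°  →  valid

δ = 7.54°, valid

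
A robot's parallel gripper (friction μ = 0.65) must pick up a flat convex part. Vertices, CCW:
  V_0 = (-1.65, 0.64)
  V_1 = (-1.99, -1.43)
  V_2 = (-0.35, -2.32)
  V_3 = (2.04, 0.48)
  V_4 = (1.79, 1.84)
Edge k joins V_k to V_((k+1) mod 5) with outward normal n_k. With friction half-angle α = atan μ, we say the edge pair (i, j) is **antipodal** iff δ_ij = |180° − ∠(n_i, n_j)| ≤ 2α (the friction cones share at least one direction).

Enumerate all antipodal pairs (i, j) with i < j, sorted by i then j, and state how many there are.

count = 5; pairs: (0,2), (0,3), (1,3), (1,4), (2,4)

α = atan 0.65 = 33.02°;  2α = 66.05°
n_0 = (-0.9868, +0.1621)
n_1 = (-0.4770, -0.8789)
n_2 = (+0.7606, -0.6492)
n_3 = (+0.9835, +0.1808)
n_4 = (-0.3294, +0.9442)
  (0,1): δ = 109.16°  ·
  (0,2): δ = 31.16°  ✓
  (0,3): δ = 19.74°  ✓
  (0,4): δ = 118.56°  ·
  (1,2): δ = 102.00°  ·
  (1,3): δ = 51.10°  ✓
  (1,4): δ = 47.72°  ✓
  (2,3): δ = 129.10°  ·
  (2,4): δ = 30.29°  ✓
  (3,4): δ = 81.19°  ·
antipodal pairs: 5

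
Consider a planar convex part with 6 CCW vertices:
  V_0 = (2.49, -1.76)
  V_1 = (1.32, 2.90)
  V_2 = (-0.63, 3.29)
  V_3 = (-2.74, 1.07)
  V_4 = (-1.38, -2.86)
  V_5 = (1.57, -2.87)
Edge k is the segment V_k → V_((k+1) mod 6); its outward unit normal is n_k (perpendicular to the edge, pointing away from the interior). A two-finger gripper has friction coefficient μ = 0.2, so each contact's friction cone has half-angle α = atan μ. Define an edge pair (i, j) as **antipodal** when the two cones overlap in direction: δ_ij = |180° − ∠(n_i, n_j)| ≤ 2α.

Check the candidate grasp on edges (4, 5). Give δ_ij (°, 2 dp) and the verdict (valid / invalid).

α = atan 0.2 = 11.31°;  2α = 22.62°
edge 4: e_4 = (+2.95, -0.01);  n_4 = (-0.0034, -1.0000)
edge 5: e_5 = (+0.92, +1.11);  n_5 = (+0.7699, -0.6381)
∠(n_4, n_5) = 50.54°
δ = |180° − 50.54°| = 129.46°
129.46° > 2α = 22.62°  →  invalid

δ = 129.46°, invalid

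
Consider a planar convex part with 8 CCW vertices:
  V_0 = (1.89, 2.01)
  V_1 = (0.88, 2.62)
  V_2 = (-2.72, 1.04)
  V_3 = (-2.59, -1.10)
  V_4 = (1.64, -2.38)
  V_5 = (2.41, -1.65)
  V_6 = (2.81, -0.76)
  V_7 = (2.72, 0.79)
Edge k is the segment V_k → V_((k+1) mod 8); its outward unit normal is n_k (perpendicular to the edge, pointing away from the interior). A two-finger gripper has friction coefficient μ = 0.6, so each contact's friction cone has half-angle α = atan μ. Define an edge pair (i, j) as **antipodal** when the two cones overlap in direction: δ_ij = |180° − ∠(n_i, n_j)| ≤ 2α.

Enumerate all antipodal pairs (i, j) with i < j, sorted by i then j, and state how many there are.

count = 10; pairs: (0,2), (0,3), (1,3), (1,4), (1,5), (2,4), (2,5), (2,6), (2,7), (3,7)

α = atan 0.6 = 30.96°;  2α = 61.93°
n_0 = (+0.5170, +0.8560)
n_1 = (-0.4019, +0.9157)
n_2 = (-0.9982, -0.0606)
n_3 = (-0.2896, -0.9571)
n_4 = (+0.6880, -0.7257)
n_5 = (+0.9121, -0.4099)
n_6 = (+0.9983, +0.0580)
n_7 = (+0.8268, +0.5625)
  (0,1): δ = 125.17°  ·
  (0,2): δ = 55.39°  ✓
  (0,3): δ = 14.29°  ✓
  (0,4): δ = 74.60°  ·
  (0,5): δ = 96.93°  ·
  (0,6): δ = 124.45°  ·
  (0,7): δ = 155.36°  ·
  (1,2): δ = 110.22°  ·
  (1,3): δ = 40.53°  ✓
  (1,4): δ = 19.78°  ✓
  (1,5): δ = 42.10°  ✓
  (1,6): δ = 69.63°  ·
  (1,7): δ = 100.53°  ·
  (2,3): δ = 110.31°  ·
  (2,4): δ = 50.00°  ✓
  (2,5): δ = 27.68°  ✓
  (2,6): δ = 0.15°  ✓
  (2,7): δ = 30.75°  ✓
  (3,4): δ = 119.69°  ·
  (3,5): δ = 97.37°  ·
  (3,6): δ = 69.84°  ·
  (3,7): δ = 38.94°  ✓
  (4,5): δ = 157.67°  ·
  (4,6): δ = 130.15°  ·
  (4,7): δ = 99.24°  ·
  (5,6): δ = 152.48°  ·
  (5,7): δ = 121.57°  ·
  (6,7): δ = 149.09°  ·
antipodal pairs: 10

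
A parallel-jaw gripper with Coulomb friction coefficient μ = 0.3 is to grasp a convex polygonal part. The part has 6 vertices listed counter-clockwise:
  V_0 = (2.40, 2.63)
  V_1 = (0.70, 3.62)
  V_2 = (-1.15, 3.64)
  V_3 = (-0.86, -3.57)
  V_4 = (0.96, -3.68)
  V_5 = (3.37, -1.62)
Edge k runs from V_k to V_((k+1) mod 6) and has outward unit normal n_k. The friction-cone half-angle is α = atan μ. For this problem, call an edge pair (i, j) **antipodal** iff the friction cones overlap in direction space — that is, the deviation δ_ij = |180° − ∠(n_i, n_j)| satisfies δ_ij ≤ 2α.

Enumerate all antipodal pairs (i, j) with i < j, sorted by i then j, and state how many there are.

count = 3; pairs: (0,3), (1,3), (2,5)

α = atan 0.3 = 16.70°;  2α = 33.40°
n_0 = (+0.5032, +0.8641)
n_1 = (+0.0108, +0.9999)
n_2 = (-0.9992, -0.0402)
n_3 = (-0.0603, -0.9982)
n_4 = (+0.6498, -0.7601)
n_5 = (+0.9749, +0.2225)
  (0,1): δ = 150.40°  ·
  (0,2): δ = 57.48°  ·
  (0,3): δ = 26.76°  ✓
  (0,4): δ = 70.74°  ·
  (0,5): δ = 133.07°  ·
  (1,2): δ = 87.08°  ·
  (1,3): δ = 2.84°  ✓
  (1,4): δ = 41.14°  ·
  (1,5): δ = 103.48°  ·
  (2,3): δ = 95.76°  ·
  (2,4): δ = 51.78°  ·
  (2,5): δ = 10.55°  ✓
  (3,4): δ = 136.02°  ·
  (3,5): δ = 73.68°  ·
  (4,5): δ = 117.67°  ·
antipodal pairs: 3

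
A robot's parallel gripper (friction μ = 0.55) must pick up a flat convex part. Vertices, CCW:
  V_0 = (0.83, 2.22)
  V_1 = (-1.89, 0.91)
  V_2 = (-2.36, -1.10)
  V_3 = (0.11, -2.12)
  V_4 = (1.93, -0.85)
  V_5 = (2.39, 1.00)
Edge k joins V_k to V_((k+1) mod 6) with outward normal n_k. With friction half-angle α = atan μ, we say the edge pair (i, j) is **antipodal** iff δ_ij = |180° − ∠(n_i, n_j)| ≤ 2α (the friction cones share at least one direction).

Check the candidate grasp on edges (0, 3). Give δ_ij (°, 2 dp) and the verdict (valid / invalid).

α = atan 0.55 = 28.81°;  2α = 57.62°
edge 0: e_0 = (-2.72, -1.31);  n_0 = (-0.4339, +0.9010)
edge 3: e_3 = (+1.82, +1.27);  n_3 = (+0.5723, -0.8201)
∠(n_0, n_3) = 170.81°
δ = |180° − 170.81°| = 9.19°
9.19° ≤ 2α = 57.62°  →  valid

δ = 9.19°, valid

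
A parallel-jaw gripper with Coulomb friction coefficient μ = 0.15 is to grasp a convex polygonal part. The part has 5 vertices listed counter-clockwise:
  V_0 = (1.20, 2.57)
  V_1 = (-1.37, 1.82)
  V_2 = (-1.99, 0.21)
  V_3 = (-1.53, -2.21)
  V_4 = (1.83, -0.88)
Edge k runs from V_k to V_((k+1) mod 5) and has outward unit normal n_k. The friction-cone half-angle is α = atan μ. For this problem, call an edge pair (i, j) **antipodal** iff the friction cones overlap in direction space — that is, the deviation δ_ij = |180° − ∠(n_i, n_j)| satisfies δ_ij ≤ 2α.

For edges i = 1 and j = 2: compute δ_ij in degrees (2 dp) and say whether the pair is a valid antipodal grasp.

δ = 148.18°, invalid

α = atan 0.15 = 8.53°;  2α = 17.06°
edge 1: e_1 = (-0.62, -1.61);  n_1 = (-0.9332, +0.3594)
edge 2: e_2 = (+0.46, -2.42);  n_2 = (-0.9824, -0.1867)
∠(n_1, n_2) = 31.82°
δ = |180° − 31.82°| = 148.18°
148.18° > 2α = 17.06°  →  invalid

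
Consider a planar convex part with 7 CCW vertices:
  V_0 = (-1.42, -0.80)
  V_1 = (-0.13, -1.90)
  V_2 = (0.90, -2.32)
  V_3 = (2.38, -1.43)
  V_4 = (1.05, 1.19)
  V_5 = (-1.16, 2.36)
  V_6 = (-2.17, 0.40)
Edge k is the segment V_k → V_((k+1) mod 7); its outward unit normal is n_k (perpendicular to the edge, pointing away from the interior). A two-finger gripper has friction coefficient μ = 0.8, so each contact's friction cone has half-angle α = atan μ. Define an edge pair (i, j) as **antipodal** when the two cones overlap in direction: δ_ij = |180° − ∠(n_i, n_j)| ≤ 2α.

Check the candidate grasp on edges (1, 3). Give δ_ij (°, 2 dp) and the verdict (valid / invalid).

δ = 40.90°, valid

α = atan 0.8 = 38.66°;  2α = 77.32°
edge 1: e_1 = (+1.03, -0.42);  n_1 = (-0.3776, -0.9260)
edge 3: e_3 = (-1.33, +2.62);  n_3 = (+0.8917, +0.4527)
∠(n_1, n_3) = 139.10°
δ = |180° − 139.10°| = 40.90°
40.90° ≤ 2α = 77.32°  →  valid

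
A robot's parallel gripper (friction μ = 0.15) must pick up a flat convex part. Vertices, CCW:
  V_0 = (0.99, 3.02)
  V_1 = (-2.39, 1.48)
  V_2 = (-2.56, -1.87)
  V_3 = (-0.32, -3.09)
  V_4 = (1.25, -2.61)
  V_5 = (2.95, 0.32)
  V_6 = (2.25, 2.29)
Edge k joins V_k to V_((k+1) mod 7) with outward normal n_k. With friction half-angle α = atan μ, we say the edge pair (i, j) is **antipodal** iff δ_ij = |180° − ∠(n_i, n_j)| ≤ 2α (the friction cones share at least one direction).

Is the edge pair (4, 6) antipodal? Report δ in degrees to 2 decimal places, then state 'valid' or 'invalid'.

α = atan 0.15 = 8.53°;  2α = 17.06°
edge 4: e_4 = (+1.70, +2.93);  n_4 = (+0.8650, -0.5019)
edge 6: e_6 = (-1.26, +0.73);  n_6 = (+0.5013, +0.8653)
∠(n_4, n_6) = 90.04°
δ = |180° − 90.04°| = 89.96°
89.96° > 2α = 17.06°  →  invalid

δ = 89.96°, invalid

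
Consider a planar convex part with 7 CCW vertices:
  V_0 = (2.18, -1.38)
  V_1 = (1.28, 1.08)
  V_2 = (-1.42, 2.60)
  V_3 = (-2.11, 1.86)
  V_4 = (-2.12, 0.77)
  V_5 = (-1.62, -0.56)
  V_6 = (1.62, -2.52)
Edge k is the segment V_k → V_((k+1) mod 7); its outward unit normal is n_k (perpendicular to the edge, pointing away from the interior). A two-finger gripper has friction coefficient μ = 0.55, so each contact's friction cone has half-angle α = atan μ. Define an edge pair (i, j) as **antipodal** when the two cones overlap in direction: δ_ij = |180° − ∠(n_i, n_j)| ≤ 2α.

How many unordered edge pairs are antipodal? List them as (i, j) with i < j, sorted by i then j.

α = atan 0.55 = 28.81°;  2α = 57.62°
n_0 = (+0.9391, +0.3436)
n_1 = (+0.4906, +0.8714)
n_2 = (-0.7314, +0.6820)
n_3 = (-1.0000, +0.0092)
n_4 = (-0.9360, -0.3519)
n_5 = (-0.5176, -0.8556)
n_6 = (+0.8976, -0.4409)
  (0,1): δ = 139.47°  ·
  (0,2): δ = 63.09°  ·
  (0,3): δ = 20.62°  ✓
  (0,4): δ = 0.51°  ✓
  (0,5): δ = 38.73°  ✓
  (0,6): δ = 133.74°  ·
  (1,2): δ = 103.62°  ·
  (1,3): δ = 61.15°  ·
  (1,4): δ = 40.02°  ✓
  (1,5): δ = 1.79°  ✓
  (1,6): δ = 93.22°  ·
  (2,3): δ = 137.53°  ·
  (2,4): δ = 116.40°  ·
  (2,5): δ = 78.17°  ·
  (2,6): δ = 16.84°  ✓
  (3,4): δ = 158.87°  ·
  (3,5): δ = 120.65°  ·
  (3,6): δ = 25.64°  ✓
  (4,5): δ = 141.77°  ·
  (4,6): δ = 46.76°  ✓
  (5,6): δ = 84.99°  ·
antipodal pairs: 8

count = 8; pairs: (0,3), (0,4), (0,5), (1,4), (1,5), (2,6), (3,6), (4,6)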